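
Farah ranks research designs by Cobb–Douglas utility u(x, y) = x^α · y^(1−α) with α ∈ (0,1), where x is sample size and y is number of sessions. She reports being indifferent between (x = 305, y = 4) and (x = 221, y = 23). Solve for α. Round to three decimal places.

Indifference: 305^α · 4^(1−α) = 221^α · 23^(1−α).
Taking logs: α·ln 305 + (1−α)·ln 4 = α·ln 221 + (1−α)·ln 23, i.e. α·0.322149 = (1−α)·1.749200.
So α/(1−α) = (1.749200)/(0.322149) = 5.429786, and α = 5.429786/6.429786 ≈ 0.844.

α ≈ 0.844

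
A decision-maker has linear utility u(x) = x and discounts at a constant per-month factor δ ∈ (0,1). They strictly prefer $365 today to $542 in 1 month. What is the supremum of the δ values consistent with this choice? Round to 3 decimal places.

δ < 0.673

Under u(x) = x this choice says 365 > δ·542.
Dividing through by 542 gives δ < 0.67343.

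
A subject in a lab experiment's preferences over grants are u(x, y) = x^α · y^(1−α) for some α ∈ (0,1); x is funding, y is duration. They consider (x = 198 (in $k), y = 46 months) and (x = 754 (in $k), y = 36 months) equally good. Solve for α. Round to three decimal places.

Set the two utilities equal: 198^α·46^(1−α) = 754^α·36^(1−α).
Rearrange to (198/754)^α = (36/46)^(1−α) and take logs: α·-1.337125 = (1−α)·-0.245122.
So α/(1−α) = (-0.245122)/(-1.337125) = 0.183320, and α = 0.183320/1.183320 ≈ 0.155.

α ≈ 0.155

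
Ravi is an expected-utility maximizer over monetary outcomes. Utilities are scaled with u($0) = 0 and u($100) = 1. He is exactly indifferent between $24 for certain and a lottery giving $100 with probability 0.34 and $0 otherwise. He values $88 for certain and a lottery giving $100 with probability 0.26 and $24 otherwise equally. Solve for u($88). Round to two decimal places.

First, u($24) = 0.34·u($100) + 0.66·u($0) = 0.34.
Then u($88) = 0.26·u($100) + 0.74·u($24) = 0.26·1.00 + 0.74·0.34 = 0.5116.

0.51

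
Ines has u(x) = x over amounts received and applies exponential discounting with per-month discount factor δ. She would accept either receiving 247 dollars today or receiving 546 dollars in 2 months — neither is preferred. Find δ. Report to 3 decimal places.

δ ≈ 0.673

The payoff in 2 months is discounted by δ^2, so u(247) = δ^2·u(546) and δ^2 = u(247)/u(546).
With u(x) = x: δ^2 = 247/546 = 0.45238.
So δ = 0.45238^(1/2) ≈ 0.673.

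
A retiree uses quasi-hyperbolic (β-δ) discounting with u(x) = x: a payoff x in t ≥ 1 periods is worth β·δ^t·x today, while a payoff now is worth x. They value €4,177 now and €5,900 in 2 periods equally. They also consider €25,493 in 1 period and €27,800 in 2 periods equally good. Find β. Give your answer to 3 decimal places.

Both payoffs in the second observation are in the future, so β drops out: δ^1·25493 = δ^2·27800 ⇒ δ = 25493/27800 = 0.91701.
Substituting δ into 4177 = β·δ^2·5900: β = 4177/(4961.401) ≈ 0.842.

β ≈ 0.842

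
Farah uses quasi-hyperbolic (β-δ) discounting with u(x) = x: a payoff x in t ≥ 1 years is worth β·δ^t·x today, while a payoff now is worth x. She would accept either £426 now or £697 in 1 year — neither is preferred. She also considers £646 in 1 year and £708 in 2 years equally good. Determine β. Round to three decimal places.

From the later pair, β·δ^1·646 = β·δ^2·708; dividing through, δ = 646/708 = 0.91243.
Substituting δ into 426 = β·δ·697: β = 426/(635.963) ≈ 0.670.

β ≈ 0.670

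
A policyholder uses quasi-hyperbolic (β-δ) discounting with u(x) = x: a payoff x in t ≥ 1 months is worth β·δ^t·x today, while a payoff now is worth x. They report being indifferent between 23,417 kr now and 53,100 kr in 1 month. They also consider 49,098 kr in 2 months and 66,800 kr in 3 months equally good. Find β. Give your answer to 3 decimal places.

The second indifference involves only future payoffs, so β cancels: β·δ^2·49098 = β·δ^3·66800, giving δ = 49098/66800 = 0.73500.
Substituting δ into 23417 = β·δ·53100: β = 23417/(39028.500) ≈ 0.600.

β ≈ 0.600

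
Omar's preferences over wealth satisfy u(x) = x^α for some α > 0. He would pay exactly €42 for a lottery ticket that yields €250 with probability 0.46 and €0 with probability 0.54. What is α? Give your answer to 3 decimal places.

The lottery's expected utility is 0.46·u(250) + 0.54·u(0) = 0.46·250^α (since u(0) = 0 for α > 0).
Indifference: 42^α = 0.46·250^α, so (42/250)^α = 0.46.
Taking logs: α·ln(42/250) = ln(0.46), so α = -0.776529 / -1.783791 ≈ 0.435.

α ≈ 0.435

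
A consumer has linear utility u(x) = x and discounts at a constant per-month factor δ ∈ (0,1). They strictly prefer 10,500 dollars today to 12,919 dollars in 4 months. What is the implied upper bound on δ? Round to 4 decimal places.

δ < 0.9495

Comparing present values: 10500 > δ^4·12919.
Hence δ^4 < 10500/12919 = 0.81276, and x ↦ x^(1/4) is increasing on (0,∞).
δ < 0.81276^(1/4) = 0.9495.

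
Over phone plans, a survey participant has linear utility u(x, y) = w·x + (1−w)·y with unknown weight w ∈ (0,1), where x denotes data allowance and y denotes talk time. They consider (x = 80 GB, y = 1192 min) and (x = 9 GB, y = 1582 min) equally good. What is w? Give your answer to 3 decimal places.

w = 0.846

Indifference: w·80 + (1−w)·1192 = w·9 + (1−w)·1582.
Rearranging, 71·w − 390·(1−w) = 0.
The marginal rate of substitution is 390/71, so w = 390/(71+390) = 0.846.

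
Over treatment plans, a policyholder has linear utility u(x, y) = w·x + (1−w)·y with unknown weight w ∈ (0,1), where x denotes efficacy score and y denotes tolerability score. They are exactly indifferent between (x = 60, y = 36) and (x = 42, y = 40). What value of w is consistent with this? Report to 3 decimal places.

w = 0.182

u(60,36) = u(42,40) means w·60 + (1−w)·36 = w·42 + (1−w)·40.
Collecting terms: w·18 = (1−w)·4.
The marginal rate of substitution is 4/18, so w = 4/(18+4) = 0.182.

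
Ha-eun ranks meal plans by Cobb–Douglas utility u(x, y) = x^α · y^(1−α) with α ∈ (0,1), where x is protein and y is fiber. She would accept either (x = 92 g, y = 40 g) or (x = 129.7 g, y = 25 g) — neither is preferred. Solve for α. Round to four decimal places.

α ≈ 0.5778

The Cobb–Douglas utilities coincide, so 92^α·40^(1−α) = 129.7^α·25^(1−α).
Taking logs: α·ln 92 + (1−α)·ln 40 = α·ln 129.7 + (1−α)·ln 25, i.e. α·-0.3434355 = (1−α)·-0.4700036.
With A = -0.3434355 and B = -0.4700036: α·A = (1−α)·B, so α = B/(A+B) = -0.4700036/-0.8134391 ≈ 0.5778.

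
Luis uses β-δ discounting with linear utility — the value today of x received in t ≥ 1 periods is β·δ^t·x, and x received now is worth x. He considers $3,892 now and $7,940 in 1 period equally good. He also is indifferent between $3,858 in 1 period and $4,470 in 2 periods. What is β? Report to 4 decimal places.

From the later pair, β·δ^1·3858 = β·δ^2·4470; dividing through, δ = 3858/4470 = 0.86309.
Substituting δ into 3892 = β·δ·7940: β = 3892/(6852.913) ≈ 0.5679.

β ≈ 0.5679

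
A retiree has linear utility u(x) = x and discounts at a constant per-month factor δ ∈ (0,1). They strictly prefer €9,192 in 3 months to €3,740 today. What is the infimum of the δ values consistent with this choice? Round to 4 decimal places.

Comparing present values: 3740 < δ^3·9192.
So δ^3 > 3740/9192 = 0.40688; taking the cube root of both positive sides preserves the inequality.
δ > 0.40688^(1/3) = 0.7410.

δ > 0.7410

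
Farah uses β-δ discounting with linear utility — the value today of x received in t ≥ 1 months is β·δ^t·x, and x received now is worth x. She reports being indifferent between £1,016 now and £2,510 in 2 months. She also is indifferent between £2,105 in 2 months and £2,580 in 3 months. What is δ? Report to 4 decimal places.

δ ≈ 0.8159

Both payoffs in the second observation are in the future, so β drops out: δ^2·2105 = δ^3·2580 ⇒ δ = 2105/2580 = 0.81589.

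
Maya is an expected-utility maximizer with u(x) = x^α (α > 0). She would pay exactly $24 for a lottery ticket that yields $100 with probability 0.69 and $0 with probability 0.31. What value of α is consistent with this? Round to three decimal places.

The lottery's expected utility is 0.69·u(100) + 0.31·u(0) = 0.69·100^α (since u(0) = 0 for α > 0).
Equating: 24^α = 0.69·100^α, i.e. 0.2400^α = 0.69.
α = ln(0.69) / ln(24/100) = -0.371064/-1.427116 ≈ 0.260.

α ≈ 0.260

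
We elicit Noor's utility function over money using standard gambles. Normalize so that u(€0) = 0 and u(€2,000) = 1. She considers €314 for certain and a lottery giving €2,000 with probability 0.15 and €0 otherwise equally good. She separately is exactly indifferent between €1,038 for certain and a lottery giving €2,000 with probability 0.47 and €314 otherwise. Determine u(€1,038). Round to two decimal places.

0.55

From the first indifference, u(€314) = 0.15·u(€2,000) + 0.85·u(€0) = 0.15·1 + 0.85·0 = 0.15.
The second indifference gives u(€1,038) = 0.47·u(€2,000) + 0.53·u(€314) = 0.47·1.00 + 0.53·0.15 = 0.5495.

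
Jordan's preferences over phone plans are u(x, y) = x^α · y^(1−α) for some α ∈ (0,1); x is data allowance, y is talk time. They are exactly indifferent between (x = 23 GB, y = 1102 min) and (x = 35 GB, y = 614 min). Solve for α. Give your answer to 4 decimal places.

Indifference: 23^α · 1102^(1−α) = 35^α · 614^(1−α).
(23/35)^α = (614/1102)^(1−α); take logs: α·ln(23/35) = (1−α)·ln(614/1102), i.e. α·-0.4198538 = (1−α)·-0.5848871.
Thus α·(-1.0047409) = -0.5848871, so α = -0.5848871/-1.0047409 ≈ 0.5821.

α ≈ 0.5821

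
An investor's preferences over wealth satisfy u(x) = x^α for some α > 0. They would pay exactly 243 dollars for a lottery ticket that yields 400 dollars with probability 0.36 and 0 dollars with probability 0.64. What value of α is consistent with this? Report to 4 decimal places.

EU(lottery) = 0.36·400^α + 0.64·0 = 0.36·400^α.
Setting u(243) equal to that: 243^α = 0.36·400^α ⇒ (243/400)^α = 0.36.
Take logs: α = ln 0.36 / ln(243/400) ≈ 2.049849.

α ≈ 2.0498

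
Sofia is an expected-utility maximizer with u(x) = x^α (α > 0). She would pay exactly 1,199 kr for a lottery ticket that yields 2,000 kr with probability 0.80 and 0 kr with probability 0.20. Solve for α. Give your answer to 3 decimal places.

The lottery's expected utility is 0.80·u(2000) + 0.20·u(0) = 0.80·2000^α (since u(0) = 0 for α > 0).
Equating: 1199^α = 0.80·2000^α, i.e. 0.5995^α = 0.80.
α = ln(0.80) / ln(1199/2000) = -0.223144/-0.511659 ≈ 0.436.

α ≈ 0.436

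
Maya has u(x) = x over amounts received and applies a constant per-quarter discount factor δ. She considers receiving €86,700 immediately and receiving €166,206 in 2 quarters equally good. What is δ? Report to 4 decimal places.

δ ≈ 0.7222

Equating discounted utilities: u(86700) = δ^2·u(166206) ⇒ δ^2 = u(86700)/u(166206).
With u(x) = x: δ^2 = 86700/166206 = 0.52164.
Taking the square root: δ = 0.52164^(1/2) ≈ 0.7222.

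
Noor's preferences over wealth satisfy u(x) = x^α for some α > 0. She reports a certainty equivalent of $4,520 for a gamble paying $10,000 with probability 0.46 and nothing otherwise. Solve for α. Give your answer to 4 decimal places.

Since u(0) = 0, the lottery's EU is 0.46·10000^α.
Equating: 4520^α = 0.46·10000^α, i.e. 0.4520^α = 0.46.
Taking logs: α·ln(4520/10000) = ln(0.46), so α = -0.7765288 / -0.7940731 ≈ 0.9779.

α ≈ 0.9779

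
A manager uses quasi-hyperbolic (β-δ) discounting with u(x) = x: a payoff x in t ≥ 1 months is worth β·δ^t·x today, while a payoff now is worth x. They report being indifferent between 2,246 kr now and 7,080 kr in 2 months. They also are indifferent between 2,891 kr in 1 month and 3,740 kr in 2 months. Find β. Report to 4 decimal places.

From the later pair, β·δ^1·2891 = β·δ^2·3740; dividing through, δ = 2891/3740 = 0.77299.
Substituting δ into 2246 = β·δ^2·7080: β = 2246/(4230.447) ≈ 0.5309.

β ≈ 0.5309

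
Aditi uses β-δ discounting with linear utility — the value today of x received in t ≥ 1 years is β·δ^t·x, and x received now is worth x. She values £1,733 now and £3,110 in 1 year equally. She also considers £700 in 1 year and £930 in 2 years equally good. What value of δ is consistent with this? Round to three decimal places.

δ ≈ 0.753

Both payoffs in the second observation are in the future, so β drops out: δ^1·700 = δ^2·930 ⇒ δ = 700/930 = 0.75269.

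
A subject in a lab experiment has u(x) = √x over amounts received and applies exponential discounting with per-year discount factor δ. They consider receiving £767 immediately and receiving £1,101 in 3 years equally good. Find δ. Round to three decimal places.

The payoff in 3 years is discounted by δ^3, so u(767) = δ^3·u(1101) and δ^3 = u(767)/u(1101).
With u(x) = √x: δ^3 = √767/√1101 = √(767/1101) = 0.83465.
Taking the cube root: δ = 0.83465^(1/3) ≈ 0.942.

δ ≈ 0.942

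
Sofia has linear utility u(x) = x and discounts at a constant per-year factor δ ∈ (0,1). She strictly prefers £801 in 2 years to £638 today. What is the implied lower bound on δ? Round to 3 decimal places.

The preference means 638 < δ^2·801.
So δ^2 > 638/801 = 0.79650; taking the square root of both positive sides preserves the inequality.
δ > (638/801)^(1/2) ≈ 0.892.

δ > 0.892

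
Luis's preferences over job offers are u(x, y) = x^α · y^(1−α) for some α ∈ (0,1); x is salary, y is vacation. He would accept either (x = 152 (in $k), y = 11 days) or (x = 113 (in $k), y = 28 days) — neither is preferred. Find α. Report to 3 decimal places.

The Cobb–Douglas utilities coincide, so 152^α·11^(1−α) = 113^α·28^(1−α).
(152/113)^α = (28/11)^(1−α); take logs: α·ln(152/113) = (1−α)·ln(28/11), i.e. α·0.296493 = (1−α)·0.934309.
Thus α·(1.230802) = 0.934309, so α = 0.934309/1.230802 ≈ 0.759.

α ≈ 0.759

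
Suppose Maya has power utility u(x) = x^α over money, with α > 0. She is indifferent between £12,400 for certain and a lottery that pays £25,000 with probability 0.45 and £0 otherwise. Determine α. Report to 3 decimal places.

α ≈ 1.139

Since u(0) = 0, the lottery's EU is 0.45·25000^α.
Indifference: 12400^α = 0.45·25000^α, so (12400/25000)^α = 0.45.
Take logs: α = ln 0.45 / ln(12400/25000) ≈ 1.13881.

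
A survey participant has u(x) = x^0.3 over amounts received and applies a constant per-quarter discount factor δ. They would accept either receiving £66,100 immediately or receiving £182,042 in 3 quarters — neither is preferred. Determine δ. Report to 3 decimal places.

δ ≈ 0.904

Equating discounted utilities: u(66100) = δ^3·u(182042) ⇒ δ^3 = u(66100)/u(182042).
Since u(x) = x^0.3, δ^3 = (66100/182042)^0.3 = 0.36310^0.3 = 0.73792.
Hence δ = (0.73792)^(1/3) = 0.90366.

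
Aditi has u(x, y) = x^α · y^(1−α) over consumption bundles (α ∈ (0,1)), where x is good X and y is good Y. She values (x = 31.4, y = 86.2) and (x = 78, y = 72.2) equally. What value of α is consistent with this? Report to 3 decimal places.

α ≈ 0.163

The Cobb–Douglas utilities coincide, so 31.4^α·86.2^(1−α) = 78^α·72.2^(1−α).
Rearrange to (31.4/78)^α = (72.2/86.2)^(1−α) and take logs: α·-0.909901 = (1−α)·-0.177230.
Thus α·(-1.087131) = -0.177230, so α = -0.177230/-1.087131 ≈ 0.163.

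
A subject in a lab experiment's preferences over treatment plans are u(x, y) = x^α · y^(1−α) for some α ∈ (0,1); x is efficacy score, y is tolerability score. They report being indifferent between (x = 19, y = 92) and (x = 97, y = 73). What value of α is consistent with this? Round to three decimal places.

α ≈ 0.124

Set the two utilities equal: 19^α·92^(1−α) = 97^α·73^(1−α).
(19/97)^α = (73/92)^(1−α); take logs: α·ln(19/97) = (1−α)·ln(73/92), i.e. α·-1.630272 = (1−α)·-0.231329.
So α/(1−α) = (-0.231329)/(-1.630272) = 0.141896, and α = 0.141896/1.141896 ≈ 0.124.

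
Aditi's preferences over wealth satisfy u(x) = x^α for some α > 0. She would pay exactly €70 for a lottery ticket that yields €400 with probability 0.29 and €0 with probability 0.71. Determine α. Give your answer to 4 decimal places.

The lottery's expected utility is 0.29·u(400) + 0.71·u(0) = 0.29·400^α (since u(0) = 0 for α > 0).
Setting u(70) equal to that: 70^α = 0.29·400^α ⇒ (70/400)^α = 0.29.
α = ln(0.29) / ln(70/400) = -1.2378744/-1.7429693 ≈ 0.7102.

α ≈ 0.7102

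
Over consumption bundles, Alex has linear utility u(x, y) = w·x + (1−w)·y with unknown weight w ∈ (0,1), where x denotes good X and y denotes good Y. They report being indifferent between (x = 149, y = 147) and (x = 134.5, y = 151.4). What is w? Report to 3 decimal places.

w = 0.233

Indifference: w·149 + (1−w)·147 = w·134.5 + (1−w)·151.4.
Collecting terms: w·14.5 = (1−w)·4.4.
The marginal rate of substitution is 4.4/14.5, so w = 4.4/(14.5+4.4) = 0.233.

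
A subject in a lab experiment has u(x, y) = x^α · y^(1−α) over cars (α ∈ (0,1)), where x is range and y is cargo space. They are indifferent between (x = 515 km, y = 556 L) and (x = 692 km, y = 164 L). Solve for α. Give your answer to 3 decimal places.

α ≈ 0.805

Indifference: 515^α · 556^(1−α) = 692^α · 164^(1−α).
Taking logs: α·ln 515 + (1−α)·ln 556 = α·ln 692 + (1−α)·ln 164, i.e. α·-0.295419 = (1−α)·-1.220902.
Thus α·(-1.516321) = -1.220902, so α = -1.220902/-1.516321 ≈ 0.805.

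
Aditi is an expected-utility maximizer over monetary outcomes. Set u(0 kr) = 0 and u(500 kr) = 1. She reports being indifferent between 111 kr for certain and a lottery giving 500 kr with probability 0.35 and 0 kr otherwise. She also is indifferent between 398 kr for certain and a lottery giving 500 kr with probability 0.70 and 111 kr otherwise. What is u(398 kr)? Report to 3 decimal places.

First, u(111 kr) = 0.35·u(500 kr) + 0.65·u(0 kr) = 0.35.
Then u(398 kr) = 0.70·u(500 kr) + 0.30·u(111 kr) = 0.70·1.00 + 0.30·0.35 = 0.8050.

0.805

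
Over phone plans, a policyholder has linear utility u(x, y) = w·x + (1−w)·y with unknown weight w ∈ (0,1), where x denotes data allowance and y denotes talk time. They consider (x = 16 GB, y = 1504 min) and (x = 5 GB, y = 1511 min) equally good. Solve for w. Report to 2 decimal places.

Indifference: w·16 + (1−w)·1504 = w·5 + (1−w)·1511.
w·(16−5) = (1−w)·(1511−1504), i.e. w·11 = (1−w)·7.
Hence w = 7/(11+7) = 7/18 = 0.39.

w = 0.39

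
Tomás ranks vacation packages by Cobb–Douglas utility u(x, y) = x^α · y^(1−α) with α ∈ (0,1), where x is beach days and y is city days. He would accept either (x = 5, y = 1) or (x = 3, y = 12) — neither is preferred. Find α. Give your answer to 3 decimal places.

α ≈ 0.829

Set the two utilities equal: 5^α·1^(1−α) = 3^α·12^(1−α).
(5/3)^α = (12/1)^(1−α); take logs: α·ln(5/3) = (1−α)·ln(12/1), i.e. α·0.510826 = (1−α)·2.484907.
Thus α·(2.995733) = 2.484907, so α = 2.484907/2.995733 ≈ 0.829.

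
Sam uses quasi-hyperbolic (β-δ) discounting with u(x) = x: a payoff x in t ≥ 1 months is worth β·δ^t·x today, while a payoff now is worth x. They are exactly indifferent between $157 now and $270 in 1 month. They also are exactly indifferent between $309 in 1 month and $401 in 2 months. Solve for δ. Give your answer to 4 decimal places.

Both payoffs in the second observation are in the future, so β drops out: δ^1·309 = δ^2·401 ⇒ δ = 309/401 = 0.77057.

δ ≈ 0.7706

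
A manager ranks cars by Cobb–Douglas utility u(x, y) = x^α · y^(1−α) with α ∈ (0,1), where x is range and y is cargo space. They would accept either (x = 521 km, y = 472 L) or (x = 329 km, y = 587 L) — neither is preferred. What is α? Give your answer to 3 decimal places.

α ≈ 0.322

Set the two utilities equal: 521^α·472^(1−α) = 329^α·587^(1−α).
Taking logs: α·ln 521 + (1−α)·ln 472 = α·ln 329 + (1−α)·ln 587, i.e. α·0.459692 = (1−α)·0.218046.
With A = 0.459692 and B = 0.218046: α·A = (1−α)·B, so α = B/(A+B) = 0.218046/0.677738 ≈ 0.322.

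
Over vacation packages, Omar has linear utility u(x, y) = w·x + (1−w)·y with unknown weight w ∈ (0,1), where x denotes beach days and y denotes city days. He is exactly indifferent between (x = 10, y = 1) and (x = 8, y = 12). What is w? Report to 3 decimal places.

w = 0.846

Equating utilities: w·10 + (1−w)·1 = w·8 + (1−w)·12.
Rearranging, 2·w − 11·(1−w) = 0.
The marginal rate of substitution is 11/2, so w = 11/(2+11) = 0.846.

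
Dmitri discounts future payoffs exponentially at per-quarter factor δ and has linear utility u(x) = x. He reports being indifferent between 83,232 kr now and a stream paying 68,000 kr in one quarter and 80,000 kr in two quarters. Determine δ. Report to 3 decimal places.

δ ≈ 0.680

Present value of the stream is 68000·δ + 80000·δ². Indifference gives 68000δ + 80000δ² = 83232.
That is, 80000δ² + 68000δ − 83232 = 0, a quadratic in δ.
δ = (−68000 + √(68000² + 4·80000·83232)) / (2·80000) = (−68000 + √31258240000.00) / 160000 ≈ 0.680.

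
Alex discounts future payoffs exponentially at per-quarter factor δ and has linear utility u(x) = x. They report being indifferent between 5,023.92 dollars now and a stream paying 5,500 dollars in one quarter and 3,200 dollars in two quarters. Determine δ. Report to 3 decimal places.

Present value of the stream is 5500·δ + 3200·δ². Indifference gives 5500δ + 3200δ² = 5023.92.
So 3200δ² + 5500δ − 5023.92 = 0.
The positive root is δ = [−5500 + √(5500² + 4·3200·5023.92)] / (2·3200) = (−5500 + 9724.000)/6400 ≈ 0.660.

δ ≈ 0.660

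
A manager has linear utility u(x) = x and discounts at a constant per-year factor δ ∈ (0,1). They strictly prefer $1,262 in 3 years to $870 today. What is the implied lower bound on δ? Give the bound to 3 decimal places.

δ > 0.883

Under u(x) = x this choice says 870 < δ^3·1262.
Hence δ^3 > 870/1262 = 0.68938, and x ↦ x^(1/3) is increasing on (0,∞).
δ > 0.68938^(1/3) = 0.883.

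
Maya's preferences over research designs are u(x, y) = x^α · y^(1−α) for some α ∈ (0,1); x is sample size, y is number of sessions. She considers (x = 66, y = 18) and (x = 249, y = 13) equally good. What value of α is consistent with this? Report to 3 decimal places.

α ≈ 0.197

The Cobb–Douglas utilities coincide, so 66^α·18^(1−α) = 249^α·13^(1−α).
(66/249)^α = (13/18)^(1−α); take logs: α·ln(66/249) = (1−α)·ln(13/18), i.e. α·-1.327798 = (1−α)·-0.325422.
So α/(1−α) = (-0.325422)/(-1.327798) = 0.245084, and α = 0.245084/1.245084 ≈ 0.197.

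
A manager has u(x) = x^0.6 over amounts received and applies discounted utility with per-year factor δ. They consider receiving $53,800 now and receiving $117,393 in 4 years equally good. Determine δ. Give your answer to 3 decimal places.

Equating discounted utilities: u(53800) = δ^4·u(117393) ⇒ δ^4 = u(53800)/u(117393).
Since u(x) = x^0.6, δ^4 = (53800/117393)^0.6 = 0.45829^0.6 = 0.62616.
So δ = 0.62616^(1/4) ≈ 0.890.

δ ≈ 0.890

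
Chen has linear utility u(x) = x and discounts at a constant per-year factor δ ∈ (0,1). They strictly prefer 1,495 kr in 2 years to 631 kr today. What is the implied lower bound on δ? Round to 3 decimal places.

Under u(x) = x this choice says 631 < δ^2·1495.
Hence δ^2 > 631/1495 = 0.42207, and x ↦ x^(1/2) is increasing on (0,∞).
δ > 0.42207^(1/2) = 0.650.

δ > 0.650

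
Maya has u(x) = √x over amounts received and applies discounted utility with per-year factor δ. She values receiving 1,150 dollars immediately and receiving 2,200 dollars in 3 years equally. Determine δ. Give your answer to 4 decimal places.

δ ≈ 0.8975

Indifference means u(1150) = δ^3 · u(2200), so δ^3 = u(1150)/u(2200).
Since u(x) = √x, δ^3 = √(1150/2200) = 0.72300.
So δ = 0.72300^(1/3) ≈ 0.8975.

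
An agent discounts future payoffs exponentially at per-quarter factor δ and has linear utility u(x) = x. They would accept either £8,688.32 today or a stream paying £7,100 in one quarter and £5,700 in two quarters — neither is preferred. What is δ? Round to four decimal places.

δ ≈ 0.7600

The stream is worth 7100δ + 5700δ² today, so 7100δ + 5700δ² = 8688.32.
So 5700δ² + 7100δ − 8688.32 = 0.
By the quadratic formula (taking the positive root), δ = (−7100 + √248503696.00) / 11400 ≈ 0.7600.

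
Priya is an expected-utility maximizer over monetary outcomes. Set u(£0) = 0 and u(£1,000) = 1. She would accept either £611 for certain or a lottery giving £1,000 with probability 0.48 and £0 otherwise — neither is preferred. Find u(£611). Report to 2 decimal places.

u(£611) equals the lottery's expected utility: 0.48·1 + 0.52·0 = 0.48.

0.48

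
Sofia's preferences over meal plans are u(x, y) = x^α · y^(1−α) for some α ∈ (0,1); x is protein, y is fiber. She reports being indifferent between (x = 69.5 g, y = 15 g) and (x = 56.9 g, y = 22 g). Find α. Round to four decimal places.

The Cobb–Douglas utilities coincide, so 69.5^α·15^(1−α) = 56.9^α·22^(1−α).
Taking logs: α·ln 69.5 + (1−α)·ln 15 = α·ln 56.9 + (1−α)·ln 22, i.e. α·0.2000314 = (1−α)·0.3829923.
With A = 0.2000314 and B = 0.3829923: α·A = (1−α)·B, so α = B/(A+B) = 0.3829923/0.5830237 ≈ 0.6569.

α ≈ 0.6569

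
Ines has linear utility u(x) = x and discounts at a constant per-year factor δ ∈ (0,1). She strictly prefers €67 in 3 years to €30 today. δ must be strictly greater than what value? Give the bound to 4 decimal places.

Under u(x) = x this choice says 30 < δ^3·67.
Dividing by 67: δ^3 > 0.44776. Both sides are positive, so the cube root keeps the direction.
δ > 0.44776^(1/3) = 0.7650.

δ > 0.7650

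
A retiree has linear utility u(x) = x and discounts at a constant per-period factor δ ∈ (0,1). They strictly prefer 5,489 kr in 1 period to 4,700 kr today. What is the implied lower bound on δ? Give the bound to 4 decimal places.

The preference means 4700 < δ·5489.
Dividing through by 5489 gives δ > 0.85626.

δ > 0.8563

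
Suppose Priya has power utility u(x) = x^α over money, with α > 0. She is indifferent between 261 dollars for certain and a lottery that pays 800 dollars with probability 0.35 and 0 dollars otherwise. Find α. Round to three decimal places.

EU(lottery) = 0.35·800^α + 0.65·0 = 0.35·800^α.
Indifference: 261^α = 0.35·800^α, so (261/800)^α = 0.35.
α = ln(0.35) / ln(261/800) = -1.049822/-1.120091 ≈ 0.937.

α ≈ 0.937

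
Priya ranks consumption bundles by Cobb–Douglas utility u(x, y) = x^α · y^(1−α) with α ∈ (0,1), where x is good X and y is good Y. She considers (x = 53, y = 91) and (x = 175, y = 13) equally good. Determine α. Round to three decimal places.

α ≈ 0.620

Indifference: 53^α · 91^(1−α) = 175^α · 13^(1−α).
(53/175)^α = (13/91)^(1−α); take logs: α·ln(53/175) = (1−α)·ln(13/91), i.e. α·-1.194494 = (1−α)·-1.945910.
Thus α·(-3.140404) = -1.945910, so α = -1.945910/-3.140404 ≈ 0.620.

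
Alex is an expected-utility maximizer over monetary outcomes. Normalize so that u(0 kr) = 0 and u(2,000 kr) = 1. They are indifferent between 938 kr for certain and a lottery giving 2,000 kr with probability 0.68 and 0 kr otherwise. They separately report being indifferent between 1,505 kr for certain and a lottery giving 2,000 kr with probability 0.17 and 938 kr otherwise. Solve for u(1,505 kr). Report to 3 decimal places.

0.734

From the first indifference, u(938 kr) = 0.68·u(2,000 kr) + 0.32·u(0 kr) = 0.68·1 + 0.32·0 = 0.68.
Chaining: u(1,505 kr) = 0.17·1.00 + 0.83·0.68 = 0.7344.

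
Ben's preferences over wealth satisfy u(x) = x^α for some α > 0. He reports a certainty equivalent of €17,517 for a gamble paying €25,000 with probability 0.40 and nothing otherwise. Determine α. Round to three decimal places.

EU(lottery) = 0.40·25000^α + 0.60·0 = 0.40·25000^α.
Indifference: 17517^α = 0.40·25000^α, so (17517/25000)^α = 0.40.
Take logs: α = ln 0.40 / ln(17517/25000) ≈ 2.57599.

α ≈ 2.576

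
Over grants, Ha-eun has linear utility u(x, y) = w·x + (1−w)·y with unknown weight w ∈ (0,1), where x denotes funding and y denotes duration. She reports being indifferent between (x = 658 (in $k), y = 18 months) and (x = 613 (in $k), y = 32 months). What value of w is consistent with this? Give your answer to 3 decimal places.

Equating utilities: w·658 + (1−w)·18 = w·613 + (1−w)·32.
Collecting terms: w·45 = (1−w)·14.
The marginal rate of substitution is 14/45, so w = 14/(45+14) = 0.237.

w = 0.237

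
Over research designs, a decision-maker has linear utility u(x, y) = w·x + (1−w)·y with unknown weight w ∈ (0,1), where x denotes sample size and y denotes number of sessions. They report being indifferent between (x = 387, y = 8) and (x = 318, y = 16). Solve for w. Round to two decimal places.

w = 0.10

Equating utilities: w·387 + (1−w)·8 = w·318 + (1−w)·16.
Rearranging, 69·w − 8·(1−w) = 0.
Hence w = 8/(69+8) = 8/77 = 0.10.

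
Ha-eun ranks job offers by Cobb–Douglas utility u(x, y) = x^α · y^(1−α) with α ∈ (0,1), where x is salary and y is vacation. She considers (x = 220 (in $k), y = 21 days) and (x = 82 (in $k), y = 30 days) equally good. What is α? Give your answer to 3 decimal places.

Set the two utilities equal: 220^α·21^(1−α) = 82^α·30^(1−α).
Taking logs: α·ln 220 + (1−α)·ln 21 = α·ln 82 + (1−α)·ln 30, i.e. α·0.986908 = (1−α)·0.356675.
Thus α·(1.343583) = 0.356675, so α = 0.356675/1.343583 ≈ 0.265.

α ≈ 0.265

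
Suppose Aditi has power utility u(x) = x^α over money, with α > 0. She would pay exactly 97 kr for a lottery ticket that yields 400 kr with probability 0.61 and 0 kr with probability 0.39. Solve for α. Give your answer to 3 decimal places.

EU(lottery) = 0.61·400^α + 0.39·0 = 0.61·400^α.
Equating: 97^α = 0.61·400^α, i.e. 0.2425^α = 0.61.
α = ln(0.61) / ln(97/400) = -0.494296/-1.416754 ≈ 0.349.

α ≈ 0.349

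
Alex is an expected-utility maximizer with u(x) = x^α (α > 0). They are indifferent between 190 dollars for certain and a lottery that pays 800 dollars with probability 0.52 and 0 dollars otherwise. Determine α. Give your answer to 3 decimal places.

α ≈ 0.455

The lottery's expected utility is 0.52·u(800) + 0.48·u(0) = 0.52·800^α (since u(0) = 0 for α > 0).
Setting u(190) equal to that: 190^α = 0.52·800^α ⇒ (190/800)^α = 0.52.
Take logs: α = ln 0.52 / ln(190/800) ≈ 0.45488.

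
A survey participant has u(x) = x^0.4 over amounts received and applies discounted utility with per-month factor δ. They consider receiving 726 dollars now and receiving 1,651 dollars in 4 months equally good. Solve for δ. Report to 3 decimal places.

δ ≈ 0.921

Equating discounted utilities: u(726) = δ^4·u(1651) ⇒ δ^4 = u(726)/u(1651).
With u(x) = x^0.4: δ^4 = 726^0.4/1651^0.4 = (726/1651)^0.4 = 0.71991.
Hence δ = (0.71991)^(1/4) = 0.92113.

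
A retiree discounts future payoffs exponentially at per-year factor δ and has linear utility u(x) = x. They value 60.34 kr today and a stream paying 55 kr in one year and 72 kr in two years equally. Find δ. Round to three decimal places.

Present value of the stream is 55·δ + 72·δ². Indifference gives 55δ + 72δ² = 60.34.
That is, 72δ² + 55δ − 60.34 = 0, a quadratic in δ.
By the quadratic formula (taking the positive root), δ = (−55 + √20402.92) / 144 ≈ 0.610.

δ ≈ 0.610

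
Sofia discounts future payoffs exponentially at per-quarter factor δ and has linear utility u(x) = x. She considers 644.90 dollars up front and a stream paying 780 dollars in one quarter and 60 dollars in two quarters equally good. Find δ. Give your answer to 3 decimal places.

δ ≈ 0.780

The stream is worth 780δ + 60δ² today, so 780δ + 60δ² = 644.90.
Rearranged: 60δ² + 780δ − 644.90 = 0.
By the quadratic formula (taking the positive root), δ = (−780 + √763176.00) / 120 ≈ 0.780.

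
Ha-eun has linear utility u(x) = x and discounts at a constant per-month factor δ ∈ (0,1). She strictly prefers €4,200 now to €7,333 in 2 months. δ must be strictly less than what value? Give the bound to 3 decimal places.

δ < 0.757

The preference means 4200 > δ^2·7333.
Hence δ^2 < 4200/7333 = 0.57275, and x ↦ x^(1/2) is increasing on (0,∞).
δ < (4200/7333)^(1/2) ≈ 0.757.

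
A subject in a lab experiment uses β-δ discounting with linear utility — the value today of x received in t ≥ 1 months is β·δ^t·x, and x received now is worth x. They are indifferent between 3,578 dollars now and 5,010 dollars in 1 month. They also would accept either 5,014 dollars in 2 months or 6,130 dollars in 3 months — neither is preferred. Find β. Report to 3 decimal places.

From the later pair, β·δ^2·5014 = β·δ^3·6130; dividing through, δ = 5014/6130 = 0.81794.
The first indifference: 3578 = β·δ·5010, so β = 3578/(δ·5010) = 3578/(0.81794·5010) ≈ 0.873.

β ≈ 0.873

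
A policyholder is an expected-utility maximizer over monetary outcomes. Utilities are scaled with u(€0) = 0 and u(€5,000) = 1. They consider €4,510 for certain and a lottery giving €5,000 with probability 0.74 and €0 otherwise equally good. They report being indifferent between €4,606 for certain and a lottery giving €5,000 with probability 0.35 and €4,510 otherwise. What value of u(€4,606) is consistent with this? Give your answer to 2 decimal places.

0.83

From the first indifference, u(€4,510) = 0.74·u(€5,000) + 0.26·u(€0) = 0.74·1 + 0.26·0 = 0.74.
Chaining: u(€4,606) = 0.35·1.00 + 0.65·0.74 = 0.8310.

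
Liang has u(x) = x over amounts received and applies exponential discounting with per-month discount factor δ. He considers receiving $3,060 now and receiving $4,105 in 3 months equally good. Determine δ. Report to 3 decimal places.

δ ≈ 0.907

The payoff in 3 months is discounted by δ^3, so u(3060) = δ^3·u(4105) and δ^3 = u(3060)/u(4105).
With u(x) = x: δ^3 = 3060/4105 = 0.74543.
So δ = 0.74543^(1/3) ≈ 0.907.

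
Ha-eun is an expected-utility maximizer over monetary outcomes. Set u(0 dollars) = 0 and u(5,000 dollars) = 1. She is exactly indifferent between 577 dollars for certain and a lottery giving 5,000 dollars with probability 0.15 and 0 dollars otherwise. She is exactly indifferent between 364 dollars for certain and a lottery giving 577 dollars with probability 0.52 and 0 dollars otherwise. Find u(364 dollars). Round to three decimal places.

0.078

The first gamble pins u(577 dollars): it must equal 0.15·1 + 0.85·0 = 0.15.
The second indifference gives u(364 dollars) = 0.52·u(577 dollars) + 0.48·u(0 dollars) = 0.52·0.15 + 0.48·0.00 = 0.0780.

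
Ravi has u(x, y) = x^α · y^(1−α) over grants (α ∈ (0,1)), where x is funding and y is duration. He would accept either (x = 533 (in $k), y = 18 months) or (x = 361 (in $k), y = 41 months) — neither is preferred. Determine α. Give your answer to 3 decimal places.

Set the two utilities equal: 533^α·18^(1−α) = 361^α·41^(1−α).
Taking logs: α·ln 533 + (1−α)·ln 18 = α·ln 361 + (1−α)·ln 41, i.e. α·0.389643 = (1−α)·0.823200.
With A = 0.389643 and B = 0.823200: α·A = (1−α)·B, so α = B/(A+B) = 0.823200/1.212843 ≈ 0.679.

α ≈ 0.679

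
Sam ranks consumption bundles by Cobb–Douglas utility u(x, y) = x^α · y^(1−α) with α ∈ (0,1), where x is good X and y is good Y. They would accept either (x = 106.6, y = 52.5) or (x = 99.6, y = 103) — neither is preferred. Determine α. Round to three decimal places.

α ≈ 0.908

The Cobb–Douglas utilities coincide, so 106.6^α·52.5^(1−α) = 99.6^α·103^(1−α).
(106.6/99.6)^α = (103/52.5)^(1−α); take logs: α·ln(106.6/99.6) = (1−α)·ln(103/52.5), i.e. α·0.067921 = (1−α)·0.673916.
With A = 0.067921 and B = 0.673916: α·A = (1−α)·B, so α = B/(A+B) = 0.673916/0.741837 ≈ 0.908.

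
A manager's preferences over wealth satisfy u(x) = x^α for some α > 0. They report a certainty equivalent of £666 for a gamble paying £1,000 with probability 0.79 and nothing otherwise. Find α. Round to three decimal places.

Since u(0) = 0, the lottery's EU is 0.79·1000^α.
Setting u(666) equal to that: 666^α = 0.79·1000^α ⇒ (666/1000)^α = 0.79.
Taking logs: α·ln(666/1000) = ln(0.79), so α = -0.235722 / -0.406466 ≈ 0.580.

α ≈ 0.580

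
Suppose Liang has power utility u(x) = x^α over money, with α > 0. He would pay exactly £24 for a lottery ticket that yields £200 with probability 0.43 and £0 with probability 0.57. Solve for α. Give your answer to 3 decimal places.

α ≈ 0.398

The lottery's expected utility is 0.43·u(200) + 0.57·u(0) = 0.43·200^α (since u(0) = 0 for α > 0).
Equating: 24^α = 0.43·200^α, i.e. 0.1200^α = 0.43.
Taking logs: α·ln(24/200) = ln(0.43), so α = -0.843970 / -2.120264 ≈ 0.398.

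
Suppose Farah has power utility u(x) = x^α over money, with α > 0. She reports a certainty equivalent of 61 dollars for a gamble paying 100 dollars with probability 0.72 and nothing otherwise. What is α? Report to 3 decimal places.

α ≈ 0.665

EU(lottery) = 0.72·100^α + 0.28·0 = 0.72·100^α.
Setting u(61) equal to that: 61^α = 0.72·100^α ⇒ (61/100)^α = 0.72.
Taking logs: α·ln(61/100) = ln(0.72), so α = -0.328504 / -0.494296 ≈ 0.665.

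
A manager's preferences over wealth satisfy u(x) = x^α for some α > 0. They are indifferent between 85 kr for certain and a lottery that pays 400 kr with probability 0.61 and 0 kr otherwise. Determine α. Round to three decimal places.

The lottery's expected utility is 0.61·u(400) + 0.39·u(0) = 0.61·400^α (since u(0) = 0 for α > 0).
Indifference: 85^α = 0.61·400^α, so (85/400)^α = 0.61.
Taking logs: α·ln(85/400) = ln(0.61), so α = -0.494296 / -1.548813 ≈ 0.319.

α ≈ 0.319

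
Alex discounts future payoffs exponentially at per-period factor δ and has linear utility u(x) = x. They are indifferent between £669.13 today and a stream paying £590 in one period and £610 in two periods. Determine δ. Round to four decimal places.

Present value of the stream is 590·δ + 610·δ². Indifference gives 590δ + 610δ² = 669.13.
So 610δ² + 590δ − 669.13 = 0.
By the quadratic formula (taking the positive root), δ = (−590 + √1980777.20) / 1220 ≈ 0.6700.

δ ≈ 0.6700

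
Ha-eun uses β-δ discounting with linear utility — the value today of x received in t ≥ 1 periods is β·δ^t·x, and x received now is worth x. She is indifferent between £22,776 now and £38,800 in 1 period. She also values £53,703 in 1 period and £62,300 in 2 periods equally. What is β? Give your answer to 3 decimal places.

β ≈ 0.681

Both payoffs in the second observation are in the future, so β drops out: δ^1·53703 = δ^2·62300 ⇒ δ = 53703/62300 = 0.86201.
Substituting δ into 22776 = β·δ·38800: β = 22776/(33445.849) ≈ 0.681.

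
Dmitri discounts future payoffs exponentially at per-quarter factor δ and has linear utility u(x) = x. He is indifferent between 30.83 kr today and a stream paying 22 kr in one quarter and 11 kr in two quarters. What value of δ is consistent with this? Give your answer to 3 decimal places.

Present value of the stream is 22·δ + 11·δ². Indifference gives 22δ + 11δ² = 30.83.
Rearranged: 11δ² + 22δ − 30.83 = 0.
The positive root is δ = [−22 + √(22² + 4·11·30.83)] / (2·11) = (−22 + 42.901)/22 ≈ 0.950.

δ ≈ 0.950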